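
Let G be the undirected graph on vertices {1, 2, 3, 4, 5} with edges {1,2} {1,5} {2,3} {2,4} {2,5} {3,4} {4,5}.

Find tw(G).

A width-2 tree decomposition is:
Bags: B1 = {1, 2, 5}  B2 = {2, 4, 5}  B3 = {2, 3, 4}
Tree: B1–B2, B2–B3
Each bag holds 3 vertices, so the decomposition has width 2, which upper-bounds the treewidth. On the other hand G contains the 3-clique {1, 2, 5}. A clique must lie in a single bag of any decomposition, so no decomposition can have width below 2. Therefore the treewidth is 2.

2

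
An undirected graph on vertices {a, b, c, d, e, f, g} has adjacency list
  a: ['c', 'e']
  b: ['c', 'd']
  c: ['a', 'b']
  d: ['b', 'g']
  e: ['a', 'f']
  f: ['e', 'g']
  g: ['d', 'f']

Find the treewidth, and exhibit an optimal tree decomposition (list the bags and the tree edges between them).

Treewidth 2.
One such decomposition:
Bags: B1 = {d, f, g}  B2 = {b, d, f}  B3 = {b, c, f}  B4 = {a, c, f}  B5 = {a, e, f}
Tree: B1–B2, B2–B3, B3–B4, B4–B5

The largest bag has 3 vertices, giving width 2; this decomposition certifies tw(G) ≤ 2. The edges f–g–d–b–c–a–e–f form a cycle, so G is not a tree and its treewidth is at least 2. Combining the bounds, tw(G) = 2.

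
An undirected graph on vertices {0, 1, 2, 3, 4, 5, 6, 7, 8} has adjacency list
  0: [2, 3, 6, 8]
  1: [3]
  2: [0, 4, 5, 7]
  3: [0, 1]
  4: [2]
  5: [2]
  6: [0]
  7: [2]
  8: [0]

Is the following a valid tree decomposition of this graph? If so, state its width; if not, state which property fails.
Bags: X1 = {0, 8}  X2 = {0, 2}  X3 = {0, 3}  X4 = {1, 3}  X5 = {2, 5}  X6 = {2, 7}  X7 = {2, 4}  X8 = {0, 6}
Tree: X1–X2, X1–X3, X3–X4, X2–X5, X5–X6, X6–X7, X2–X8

Every vertex of G appears in some bag (union = {0, 1, 2, 3, 4, 5, 6, 7, 8}); every edge is covered by a bag; and for each vertex v the set of bags containing v is connected in the bag tree. The decomposition is therefore valid. The largest bag has 2 vertices, so the width is 1.

Yes; width 1.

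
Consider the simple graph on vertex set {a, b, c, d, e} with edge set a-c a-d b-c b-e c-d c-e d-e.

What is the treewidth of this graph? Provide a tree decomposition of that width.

Every bag has size at most 3, so the width is 3 − 1 = 2 and tw(G) ≤ 2. For the lower bound, the 3 vertices {c, d, e} are pairwise adjacent, and any tree decomposition puts a clique entirely inside one bag — forcing width ≥ 2. Hence tw(G) = 2 exactly.

Treewidth 2.
One optimal decomposition is:
Bags: B1 = {c, d, e}  B2 = {a, c, d}  B3 = {b, c, e}
Tree: B1–B2, B1–B3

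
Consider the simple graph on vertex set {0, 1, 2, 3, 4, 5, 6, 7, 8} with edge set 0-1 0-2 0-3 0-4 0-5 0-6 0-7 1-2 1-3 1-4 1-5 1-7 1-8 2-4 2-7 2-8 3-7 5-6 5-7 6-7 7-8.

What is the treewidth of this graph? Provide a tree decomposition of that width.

Each bag holds 4 vertices, so the decomposition has width 3, which upper-bounds the treewidth. On the other hand G contains the 4-clique {0, 1, 2, 4}. A clique must lie in a single bag of any decomposition, so no decomposition can have width below 3. The upper and lower bounds meet at 3, so that is the treewidth.

Treewidth 3.
Bags: B1 = {0, 1, 5, 7}  B2 = {0, 1, 2, 7}  B3 = {0, 1, 2, 4}  B4 = {0, 1, 3, 7}  B5 = {0, 5, 6, 7}  B6 = {1, 2, 7, 8}
Tree: B1–B2, B2–B3, B1–B4, B1–B5, B2–B6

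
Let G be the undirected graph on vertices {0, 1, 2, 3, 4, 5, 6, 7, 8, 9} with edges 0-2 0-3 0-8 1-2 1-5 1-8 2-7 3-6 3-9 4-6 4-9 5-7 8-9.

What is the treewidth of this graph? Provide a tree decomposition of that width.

Treewidth 2.
One optimal decomposition is:
Bags: B1 = {1, 5, 7}  B2 = {1, 2, 7}  B3 = {1, 2, 8}  B4 = {0, 2, 8}  B5 = {0, 8, 9}  B6 = {0, 3, 9}  B7 = {3, 4, 9}  B8 = {3, 4, 6}
Tree: B1–B2, B2–B3, B3–B4, B4–B5, B5–B6, B6–B7, B7–B8

Every bag has size at most 3, so the width is 3 − 1 = 2 and tw(G) ≤ 2. The edges 5–7–2–1–5 form a cycle, so G is not a tree and its treewidth is at least 2. Hence tw(G) = 2 exactly.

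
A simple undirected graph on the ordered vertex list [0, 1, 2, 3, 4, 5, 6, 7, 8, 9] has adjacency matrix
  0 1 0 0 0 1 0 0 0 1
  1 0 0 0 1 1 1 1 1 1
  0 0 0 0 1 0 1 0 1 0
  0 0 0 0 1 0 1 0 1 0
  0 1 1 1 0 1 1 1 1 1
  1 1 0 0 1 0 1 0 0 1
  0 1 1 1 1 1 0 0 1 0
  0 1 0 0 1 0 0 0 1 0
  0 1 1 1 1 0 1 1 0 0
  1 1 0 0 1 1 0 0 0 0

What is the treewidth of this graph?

3

A width-3 tree decomposition is:
Bags: B1 = {1, 4, 5, 9}  B2 = {0, 1, 5, 9}  B3 = {1, 4, 5, 6}  B4 = {1, 4, 6, 8}  B5 = {3, 4, 6, 8}  B6 = {2, 4, 6, 8}  B7 = {1, 4, 7, 8}
Tree: B1–B2, B1–B3, B3–B4, B4–B5, B5–B6, B4–B7
Each bag holds 4 vertices, so the decomposition has width 3, which upper-bounds the treewidth. Conversely, {0, 1, 5, 9} is a clique of size 4, and the vertices of any clique must share a bag in every tree decomposition; so some bag has ≥ 4 vertices and tw(G) ≥ 3. Hence tw(G) = 3 exactly.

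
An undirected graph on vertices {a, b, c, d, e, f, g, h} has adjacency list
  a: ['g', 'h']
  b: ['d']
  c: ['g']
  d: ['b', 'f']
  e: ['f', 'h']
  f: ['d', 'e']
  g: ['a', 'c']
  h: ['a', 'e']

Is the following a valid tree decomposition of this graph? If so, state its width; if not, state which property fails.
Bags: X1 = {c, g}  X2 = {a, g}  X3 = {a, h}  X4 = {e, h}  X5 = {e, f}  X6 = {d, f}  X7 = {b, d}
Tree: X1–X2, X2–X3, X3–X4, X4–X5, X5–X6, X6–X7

Checking the three conditions: (i) the bags cover all of {a, b, c, d, e, f, g, h}; (ii) for each edge, some bag contains both endpoints; (iii) the bags containing any fixed vertex form a subtree. All hold, so the decomposition is valid with width 2 − 1 = 1.

Yes; width 1.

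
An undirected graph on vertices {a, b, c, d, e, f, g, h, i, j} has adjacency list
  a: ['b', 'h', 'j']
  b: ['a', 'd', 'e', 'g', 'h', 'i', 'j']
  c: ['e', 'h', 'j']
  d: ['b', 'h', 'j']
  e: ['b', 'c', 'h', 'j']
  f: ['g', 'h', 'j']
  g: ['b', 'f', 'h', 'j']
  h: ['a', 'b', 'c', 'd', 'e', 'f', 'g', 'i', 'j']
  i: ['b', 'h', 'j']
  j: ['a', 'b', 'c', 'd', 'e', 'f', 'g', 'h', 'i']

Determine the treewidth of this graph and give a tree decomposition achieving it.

Treewidth 3.
Bags: B1 = {a, b, h, j}  B2 = {b, h, i, j}  B3 = {b, d, h, j}  B4 = {b, g, h, j}  B5 = {f, g, h, j}  B6 = {b, e, h, j}  B7 = {c, e, h, j}
Tree: B1–B2, B1–B3, B2–B4, B4–B5, B3–B6, B6–B7

Each bag holds 4 vertices, so the decomposition has width 3, which upper-bounds the treewidth. On the other hand G contains the 4-clique {c, e, h, j}. A clique must lie in a single bag of any decomposition, so no decomposition can have width below 3. The upper and lower bounds meet at 3, so that is the treewidth.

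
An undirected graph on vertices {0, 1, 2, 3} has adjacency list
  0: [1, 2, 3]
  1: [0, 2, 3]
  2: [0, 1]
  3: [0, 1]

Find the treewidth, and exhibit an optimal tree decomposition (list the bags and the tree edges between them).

Treewidth 2.
Bags: B1 = {0, 1, 3}  B2 = {0, 1, 2}
Tree: B1–B2

The largest bag has 3 vertices, giving width 2; this decomposition certifies tw(G) ≤ 2. On the other hand G contains the 3-clique {0, 1, 2}. A clique must lie in a single bag of any decomposition, so no decomposition can have width below 2. Hence tw(G) = 2 exactly.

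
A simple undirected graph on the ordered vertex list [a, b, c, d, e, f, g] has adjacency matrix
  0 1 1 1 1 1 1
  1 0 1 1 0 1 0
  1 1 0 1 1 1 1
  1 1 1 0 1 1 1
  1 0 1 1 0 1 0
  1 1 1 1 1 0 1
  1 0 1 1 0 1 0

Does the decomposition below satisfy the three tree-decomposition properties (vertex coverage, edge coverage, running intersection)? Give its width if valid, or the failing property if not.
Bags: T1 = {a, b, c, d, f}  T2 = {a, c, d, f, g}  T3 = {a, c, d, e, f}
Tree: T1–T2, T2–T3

Every vertex of G appears in some bag (union = {a, b, c, d, e, f, g}); every edge is covered by a bag; and for each vertex v the set of bags containing v is connected in the bag tree. The decomposition is therefore valid. The largest bag has 5 vertices, so the width is 4.

Yes; width 4.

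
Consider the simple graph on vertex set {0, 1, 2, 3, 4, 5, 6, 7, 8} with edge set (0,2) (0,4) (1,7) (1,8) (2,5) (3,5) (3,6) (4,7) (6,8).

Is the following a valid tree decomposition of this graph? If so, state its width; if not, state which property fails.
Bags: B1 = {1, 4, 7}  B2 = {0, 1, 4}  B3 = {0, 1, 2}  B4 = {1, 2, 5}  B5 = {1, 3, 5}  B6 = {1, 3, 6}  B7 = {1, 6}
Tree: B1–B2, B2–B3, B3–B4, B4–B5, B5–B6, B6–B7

A tree decomposition must satisfy three properties: every vertex lies in some bag; for every edge, both endpoints lie together in some bag; and for every vertex, the bags containing it form a connected subtree. Here vertex 8 appears in no bag, so the decomposition is invalid.

No — vertex 8 appears in no bag.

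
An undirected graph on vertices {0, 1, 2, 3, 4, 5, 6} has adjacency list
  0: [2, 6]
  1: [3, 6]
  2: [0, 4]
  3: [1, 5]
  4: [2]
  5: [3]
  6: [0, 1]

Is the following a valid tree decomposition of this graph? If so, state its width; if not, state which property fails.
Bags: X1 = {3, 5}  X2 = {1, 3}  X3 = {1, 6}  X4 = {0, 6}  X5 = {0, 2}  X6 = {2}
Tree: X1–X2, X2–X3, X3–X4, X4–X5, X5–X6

A tree decomposition must satisfy three properties: every vertex lies in some bag; for every edge, both endpoints lie together in some bag; and for every vertex, the bags containing it form a connected subtree. Here vertex 4 appears in no bag, so the decomposition is invalid.

No — vertex 4 appears in no bag.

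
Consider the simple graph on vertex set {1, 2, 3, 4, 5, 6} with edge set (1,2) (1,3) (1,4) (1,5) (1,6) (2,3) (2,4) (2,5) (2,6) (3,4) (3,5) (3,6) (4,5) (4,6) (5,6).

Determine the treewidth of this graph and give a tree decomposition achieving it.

Treewidth 5.
One optimal decomposition is:
Bags: B1 = {1, 2, 3, 4, 5, 6}
Tree: (single bag)

With just one bag of size 6, the width is 6 − 1 = 5, so tw(G) ≤ 5. Conversely, {1, 2, 3, 4, 5, 6} is a clique of size 6, and the vertices of any clique must share a bag in every tree decomposition; so some bag has ≥ 6 vertices and tw(G) ≥ 5. Hence tw(G) = 5 exactly.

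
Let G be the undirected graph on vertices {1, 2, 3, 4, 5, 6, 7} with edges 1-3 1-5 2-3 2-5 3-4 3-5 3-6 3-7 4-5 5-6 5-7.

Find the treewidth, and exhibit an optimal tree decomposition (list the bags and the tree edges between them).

The largest bag has 3 vertices, giving width 2; this decomposition certifies tw(G) ≤ 2. Conversely, {1, 3, 5} is a clique of size 3, and the vertices of any clique must share a bag in every tree decomposition; so some bag has ≥ 3 vertices and tw(G) ≥ 2. The upper and lower bounds meet at 2, so that is the treewidth.

Treewidth 2.
One such decomposition:
Bags: B1 = {3, 5, 7}  B2 = {1, 3, 5}  B3 = {3, 4, 5}  B4 = {3, 5, 6}  B5 = {2, 3, 5}
Tree: B1–B2, B2–B3, B1–B4, B3–B5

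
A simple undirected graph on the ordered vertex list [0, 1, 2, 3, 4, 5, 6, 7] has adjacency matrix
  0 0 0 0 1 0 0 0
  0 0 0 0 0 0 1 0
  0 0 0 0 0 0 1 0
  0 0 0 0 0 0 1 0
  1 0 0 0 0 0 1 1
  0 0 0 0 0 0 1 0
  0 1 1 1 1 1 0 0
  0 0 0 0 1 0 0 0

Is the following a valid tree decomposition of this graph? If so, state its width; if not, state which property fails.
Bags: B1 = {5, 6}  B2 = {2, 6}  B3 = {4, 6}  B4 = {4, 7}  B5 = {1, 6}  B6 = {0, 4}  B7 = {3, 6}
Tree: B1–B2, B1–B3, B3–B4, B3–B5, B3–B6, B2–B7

Yes; width 1.

Vertex coverage: the bags together contain {0, 1, 2, 3, 4, 5, 6, 7}, the full vertex set. Edge coverage: each edge of G has both endpoints in at least one bag. Running intersection: for every vertex, the bags containing it form a connected subtree. All three properties hold, so this is a valid tree decomposition of width max|bag| − 1 = 1, and hence tw(G) ≤ 1.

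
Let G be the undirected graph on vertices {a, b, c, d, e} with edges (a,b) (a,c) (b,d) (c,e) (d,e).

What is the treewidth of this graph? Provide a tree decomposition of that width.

Treewidth 2.
One optimal decomposition is:
Bags: B1 = {a, b, c}  B2 = {b, c, d}  B3 = {c, d, e}
Tree: B1–B2, B2–B3

Every bag has size at most 3, so the width is 3 − 1 = 2 and tw(G) ≤ 2. For the lower bound, G contains the cycle c–a–b–d–e–c, so G is not a forest; only forests have treewidth ≤ 1, hence tw(G) ≥ 2. The upper and lower bounds meet at 2, so that is the treewidth.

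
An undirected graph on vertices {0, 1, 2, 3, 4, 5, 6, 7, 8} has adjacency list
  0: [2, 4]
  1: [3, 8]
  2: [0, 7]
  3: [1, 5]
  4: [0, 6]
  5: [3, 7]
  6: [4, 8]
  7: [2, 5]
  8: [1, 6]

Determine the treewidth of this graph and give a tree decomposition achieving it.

Treewidth 2.
One optimal decomposition is:
Bags: B1 = {1, 3, 8}  B2 = {3, 5, 8}  B3 = {5, 7, 8}  B4 = {2, 7, 8}  B5 = {0, 2, 8}  B6 = {0, 4, 8}  B7 = {4, 6, 8}
Tree: B1–B2, B2–B3, B3–B4, B4–B5, B5–B6, B6–B7

Each bag holds 3 vertices, so the decomposition has width 2, which upper-bounds the treewidth. The edges 8–1–3–5–7–2–0–4–6–8 form a cycle, so G is not a tree and its treewidth is at least 2. Therefore the treewidth is 2.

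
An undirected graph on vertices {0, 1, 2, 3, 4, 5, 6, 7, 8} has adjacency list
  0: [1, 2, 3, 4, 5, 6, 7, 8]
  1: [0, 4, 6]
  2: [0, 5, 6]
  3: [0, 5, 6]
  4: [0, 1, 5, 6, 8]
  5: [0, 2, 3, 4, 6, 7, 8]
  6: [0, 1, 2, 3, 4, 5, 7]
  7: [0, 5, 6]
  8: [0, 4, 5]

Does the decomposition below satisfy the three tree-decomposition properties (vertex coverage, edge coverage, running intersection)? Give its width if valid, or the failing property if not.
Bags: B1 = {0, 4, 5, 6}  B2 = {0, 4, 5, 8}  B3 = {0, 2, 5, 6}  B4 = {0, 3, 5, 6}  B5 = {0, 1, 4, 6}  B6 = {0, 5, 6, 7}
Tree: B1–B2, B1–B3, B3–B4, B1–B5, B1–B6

Yes; width 3.

Vertex coverage: the bags together contain {0, 1, 2, 3, 4, 5, 6, 7, 8}, the full vertex set. Edge coverage: each edge of G has both endpoints in at least one bag. Running intersection: for every vertex, the bags containing it form a connected subtree. All three properties hold, so this is a valid tree decomposition of width max|bag| − 1 = 3, and hence tw(G) ≤ 3.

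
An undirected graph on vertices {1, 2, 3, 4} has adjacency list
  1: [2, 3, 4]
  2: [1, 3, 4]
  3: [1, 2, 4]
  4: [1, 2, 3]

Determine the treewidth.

A width-3 tree decomposition is:
Bags: B1 = {1, 2, 3, 4}
Tree: (single bag)
With just one bag of size 4, the width is 4 − 1 = 3, so tw(G) ≤ 3. For the lower bound, the 4 vertices {1, 2, 3, 4} are pairwise adjacent, and any tree decomposition puts a clique entirely inside one bag — forcing width ≥ 3. The upper and lower bounds meet at 3, so that is the treewidth.

3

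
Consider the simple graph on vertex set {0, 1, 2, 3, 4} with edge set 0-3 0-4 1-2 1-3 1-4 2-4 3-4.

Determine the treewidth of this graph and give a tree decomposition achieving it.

Treewidth 2.
One optimal decomposition is:
Bags: B1 = {1, 2, 4}  B2 = {1, 3, 4}  B3 = {0, 3, 4}
Tree: B1–B2, B2–B3

The largest bag has 3 vertices, giving width 2; this decomposition certifies tw(G) ≤ 2. For the lower bound, the 3 vertices {0, 3, 4} are pairwise adjacent, and any tree decomposition puts a clique entirely inside one bag — forcing width ≥ 2. Therefore the treewidth is 2.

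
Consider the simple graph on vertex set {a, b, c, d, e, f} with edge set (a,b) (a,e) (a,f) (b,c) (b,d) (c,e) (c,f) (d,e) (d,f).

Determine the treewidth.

3

A width-3 tree decomposition is:
Bags: B1 = {a, b, c, d}  B2 = {a, c, d, f}  B3 = {a, c, d, e}
Tree: B1–B2, B2–B3
Every bag has size at most 4, so the width is 4 − 1 = 3 and tw(G) ≤ 3. For the lower bound: the 4 vertex sets {a,b}, {c,f}, {d}, {e} are disjoint, each induces a connected subgraph, and every pair is joined by at least one edge of G. Contracting each set to a single vertex therefore yields K_{4} as a minor, and since treewidth is minor-monotone, tw(G) ≥ tw(K_{4}) = 3. Hence tw(G) = 3 exactly.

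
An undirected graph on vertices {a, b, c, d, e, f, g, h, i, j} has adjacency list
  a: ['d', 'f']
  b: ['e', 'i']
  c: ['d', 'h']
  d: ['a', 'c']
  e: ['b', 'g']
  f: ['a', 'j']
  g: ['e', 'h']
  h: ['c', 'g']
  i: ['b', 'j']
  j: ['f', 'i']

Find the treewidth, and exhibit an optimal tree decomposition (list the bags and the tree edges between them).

Each bag holds 3 vertices, so the decomposition has width 2, which upper-bounds the treewidth. The edges e–g–h–c–d–a–f–j–i–b–e form a cycle, so G is not a tree and its treewidth is at least 2. Combining the bounds, tw(G) = 2.

Treewidth 2.
One such decomposition:
Bags: B1 = {e, g, h}  B2 = {c, e, h}  B3 = {c, d, e}  B4 = {a, d, e}  B5 = {a, e, f}  B6 = {e, f, j}  B7 = {e, i, j}  B8 = {b, e, i}
Tree: B1–B2, B2–B3, B3–B4, B4–B5, B5–B6, B6–B7, B7–B8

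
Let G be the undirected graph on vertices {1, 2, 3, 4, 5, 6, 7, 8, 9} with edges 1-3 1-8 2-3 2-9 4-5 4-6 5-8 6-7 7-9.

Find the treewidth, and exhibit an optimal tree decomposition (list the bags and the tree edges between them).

Treewidth 2.
Bags: B1 = {2, 3, 9}  B2 = {1, 3, 9}  B3 = {1, 8, 9}  B4 = {5, 8, 9}  B5 = {4, 5, 9}  B6 = {4, 6, 9}  B7 = {6, 7, 9}
Tree: B1–B2, B2–B3, B3–B4, B4–B5, B5–B6, B6–B7

The largest bag has 3 vertices, giving width 2; this decomposition certifies tw(G) ≤ 2. The edges 9–2–3–1–8–5–4–6–7–9 form a cycle, so G is not a tree and its treewidth is at least 2. Therefore the treewidth is 2.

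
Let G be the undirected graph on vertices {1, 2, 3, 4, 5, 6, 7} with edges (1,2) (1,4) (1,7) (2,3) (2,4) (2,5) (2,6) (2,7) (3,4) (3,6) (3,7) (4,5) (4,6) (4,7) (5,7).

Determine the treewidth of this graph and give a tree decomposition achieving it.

The largest bag has 4 vertices, giving width 3; this decomposition certifies tw(G) ≤ 3. Conversely, {2, 3, 4, 6} is a clique of size 4, and the vertices of any clique must share a bag in every tree decomposition; so some bag has ≥ 4 vertices and tw(G) ≥ 3. Combining the bounds, tw(G) = 3.

Treewidth 3.
One such decomposition:
Bags: B1 = {1, 2, 4, 7}  B2 = {2, 4, 5, 7}  B3 = {2, 3, 4, 7}  B4 = {2, 3, 4, 6}
Tree: B1–B2, B2–B3, B3–B4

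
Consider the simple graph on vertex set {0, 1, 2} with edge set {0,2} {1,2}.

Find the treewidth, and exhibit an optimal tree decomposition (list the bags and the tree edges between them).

Each bag holds 2 vertices, so the decomposition has width 1, which upper-bounds the treewidth. G has an edge, so its treewidth is at least 1. Therefore the treewidth is 1.

Treewidth 1.
One optimal decomposition is:
Bags: B1 = {0, 2}  B2 = {1, 2}
Tree: B1–B2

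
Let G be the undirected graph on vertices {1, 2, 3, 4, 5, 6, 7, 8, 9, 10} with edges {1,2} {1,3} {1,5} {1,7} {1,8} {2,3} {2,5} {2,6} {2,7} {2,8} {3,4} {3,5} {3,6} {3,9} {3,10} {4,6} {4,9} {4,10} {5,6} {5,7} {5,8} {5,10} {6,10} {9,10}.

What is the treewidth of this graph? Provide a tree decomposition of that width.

Treewidth 3.
One such decomposition:
Bags: B1 = {1, 2, 3, 5}  B2 = {2, 3, 5, 6}  B3 = {3, 5, 6, 10}  B4 = {1, 2, 5, 7}  B5 = {3, 4, 6, 10}  B6 = {3, 4, 9, 10}  B7 = {1, 2, 5, 8}
Tree: B1–B2, B2–B3, B1–B4, B3–B5, B5–B6, B4–B7

Every bag has size at most 4, so the width is 4 − 1 = 3 and tw(G) ≤ 3. On the other hand G contains the 4-clique {1, 2, 5, 8}. A clique must lie in a single bag of any decomposition, so no decomposition can have width below 3. Hence tw(G) = 3 exactly.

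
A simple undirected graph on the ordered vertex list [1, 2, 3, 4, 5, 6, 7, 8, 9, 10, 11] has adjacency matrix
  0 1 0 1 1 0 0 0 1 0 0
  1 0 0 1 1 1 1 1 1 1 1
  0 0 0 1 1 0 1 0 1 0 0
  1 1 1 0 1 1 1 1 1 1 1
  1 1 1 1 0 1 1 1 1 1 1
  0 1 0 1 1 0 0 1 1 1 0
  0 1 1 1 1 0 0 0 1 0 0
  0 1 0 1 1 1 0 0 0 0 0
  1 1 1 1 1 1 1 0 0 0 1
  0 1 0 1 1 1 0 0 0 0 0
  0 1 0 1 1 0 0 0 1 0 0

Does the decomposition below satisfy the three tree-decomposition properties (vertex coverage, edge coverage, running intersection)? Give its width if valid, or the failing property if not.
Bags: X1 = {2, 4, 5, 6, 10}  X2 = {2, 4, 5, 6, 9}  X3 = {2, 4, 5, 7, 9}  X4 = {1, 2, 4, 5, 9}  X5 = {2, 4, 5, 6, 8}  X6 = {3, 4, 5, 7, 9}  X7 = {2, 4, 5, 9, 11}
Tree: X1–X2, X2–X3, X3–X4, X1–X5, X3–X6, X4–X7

Checking the three conditions: (i) the bags cover all of {1, 2, 3, 4, 5, 6, 7, 8, 9, 10, 11}; (ii) for each edge, some bag contains both endpoints; (iii) the bags containing any fixed vertex form a subtree. All hold, so the decomposition is valid with width 5 − 1 = 4.

Yes; width 4.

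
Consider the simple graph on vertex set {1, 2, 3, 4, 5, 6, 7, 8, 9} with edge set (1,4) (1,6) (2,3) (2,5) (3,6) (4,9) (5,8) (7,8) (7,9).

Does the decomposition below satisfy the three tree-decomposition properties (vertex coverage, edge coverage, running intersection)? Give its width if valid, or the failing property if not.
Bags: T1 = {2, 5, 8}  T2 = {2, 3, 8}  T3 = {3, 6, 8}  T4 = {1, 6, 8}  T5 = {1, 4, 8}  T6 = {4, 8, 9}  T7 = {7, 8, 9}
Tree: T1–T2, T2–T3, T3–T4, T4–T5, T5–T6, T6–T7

Checking the three conditions: (i) the bags cover all of {1, 2, 3, 4, 5, 6, 7, 8, 9}; (ii) for each edge, some bag contains both endpoints; (iii) the bags containing any fixed vertex form a subtree. All hold, so the decomposition is valid with width 3 − 1 = 2.

Yes; width 2.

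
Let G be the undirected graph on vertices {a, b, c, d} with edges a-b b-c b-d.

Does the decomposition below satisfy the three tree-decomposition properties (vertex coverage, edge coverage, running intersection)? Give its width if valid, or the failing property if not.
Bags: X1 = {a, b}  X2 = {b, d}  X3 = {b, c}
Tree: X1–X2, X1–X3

Yes; width 1.

Checking the three conditions: (i) the bags cover all of {a, b, c, d}; (ii) for each edge, some bag contains both endpoints; (iii) the bags containing any fixed vertex form a subtree. All hold, so the decomposition is valid with width 2 − 1 = 1.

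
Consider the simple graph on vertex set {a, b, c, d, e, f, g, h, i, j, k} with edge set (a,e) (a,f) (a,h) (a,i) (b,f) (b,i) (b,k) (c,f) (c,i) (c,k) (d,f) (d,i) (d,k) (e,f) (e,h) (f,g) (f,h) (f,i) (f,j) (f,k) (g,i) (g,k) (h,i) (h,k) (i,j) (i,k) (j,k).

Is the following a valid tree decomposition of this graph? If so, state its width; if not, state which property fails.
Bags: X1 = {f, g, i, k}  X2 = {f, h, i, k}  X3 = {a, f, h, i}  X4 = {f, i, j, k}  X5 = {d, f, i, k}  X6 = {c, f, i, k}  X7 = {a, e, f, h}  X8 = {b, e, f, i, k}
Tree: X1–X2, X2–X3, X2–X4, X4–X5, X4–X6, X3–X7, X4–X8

No — bags containing vertex e are not connected in the tree.

A tree decomposition must satisfy three properties: every vertex lies in some bag; for every edge, both endpoints lie together in some bag; and for every vertex, the bags containing it form a connected subtree. Here bags containing vertex e are not connected in the tree, so the decomposition is invalid.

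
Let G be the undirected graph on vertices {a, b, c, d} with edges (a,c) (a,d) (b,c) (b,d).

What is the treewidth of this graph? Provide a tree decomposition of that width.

Treewidth 2.
One optimal decomposition is:
Bags: B1 = {a, b, c}  B2 = {a, b, d}
Tree: B1–B2

Each bag holds 3 vertices, so the decomposition has width 2, which upper-bounds the treewidth. Since a–c–b–d–a is a cycle in G, G is not acyclic. Forests are exactly the graphs of treewidth ≤ 1, so tw(G) ≥ 2. Combining the bounds, tw(G) = 2.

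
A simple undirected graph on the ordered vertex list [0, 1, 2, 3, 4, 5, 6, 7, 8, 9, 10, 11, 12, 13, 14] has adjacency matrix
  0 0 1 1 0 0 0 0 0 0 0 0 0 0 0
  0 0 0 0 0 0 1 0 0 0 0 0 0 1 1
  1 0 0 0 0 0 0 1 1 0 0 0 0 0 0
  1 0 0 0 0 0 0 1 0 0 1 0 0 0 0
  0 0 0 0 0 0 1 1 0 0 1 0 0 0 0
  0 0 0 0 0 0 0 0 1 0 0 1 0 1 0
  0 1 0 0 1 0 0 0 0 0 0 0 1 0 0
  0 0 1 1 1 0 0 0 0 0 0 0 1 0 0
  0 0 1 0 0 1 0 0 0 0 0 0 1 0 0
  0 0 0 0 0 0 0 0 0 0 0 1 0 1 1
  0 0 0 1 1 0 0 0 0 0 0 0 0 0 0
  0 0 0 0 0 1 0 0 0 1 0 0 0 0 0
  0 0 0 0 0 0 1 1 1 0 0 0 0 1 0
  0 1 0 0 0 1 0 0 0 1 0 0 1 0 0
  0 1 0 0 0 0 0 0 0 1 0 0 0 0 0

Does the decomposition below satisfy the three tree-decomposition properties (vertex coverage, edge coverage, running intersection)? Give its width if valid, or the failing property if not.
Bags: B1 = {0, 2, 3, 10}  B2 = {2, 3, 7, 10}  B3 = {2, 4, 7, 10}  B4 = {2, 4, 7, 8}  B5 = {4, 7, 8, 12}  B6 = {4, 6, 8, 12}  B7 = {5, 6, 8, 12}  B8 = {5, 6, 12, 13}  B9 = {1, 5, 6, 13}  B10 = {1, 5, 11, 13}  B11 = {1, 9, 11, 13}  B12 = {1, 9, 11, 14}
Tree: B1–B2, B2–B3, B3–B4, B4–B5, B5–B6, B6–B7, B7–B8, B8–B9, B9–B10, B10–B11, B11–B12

Every vertex of G appears in some bag (union = {0, 1, 2, 3, 4, 5, 6, 7, 8, 9, 10, 11, 12, 13, 14}); every edge is covered by a bag; and for each vertex v the set of bags containing v is connected in the bag tree. The decomposition is therefore valid. The largest bag has 4 vertices, so the width is 3.

Yes; width 3.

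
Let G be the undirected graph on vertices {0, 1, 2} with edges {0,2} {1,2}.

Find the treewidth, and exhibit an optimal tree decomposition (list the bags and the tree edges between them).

Treewidth 1.
Bags: B1 = {1, 2}  B2 = {0, 2}
Tree: B1–B2

Each bag holds 2 vertices, so the decomposition has width 1, which upper-bounds the treewidth. Any graph with an edge has treewidth ≥ 1, and G has the edge 2–1. The upper and lower bounds meet at 1, so that is the treewidth.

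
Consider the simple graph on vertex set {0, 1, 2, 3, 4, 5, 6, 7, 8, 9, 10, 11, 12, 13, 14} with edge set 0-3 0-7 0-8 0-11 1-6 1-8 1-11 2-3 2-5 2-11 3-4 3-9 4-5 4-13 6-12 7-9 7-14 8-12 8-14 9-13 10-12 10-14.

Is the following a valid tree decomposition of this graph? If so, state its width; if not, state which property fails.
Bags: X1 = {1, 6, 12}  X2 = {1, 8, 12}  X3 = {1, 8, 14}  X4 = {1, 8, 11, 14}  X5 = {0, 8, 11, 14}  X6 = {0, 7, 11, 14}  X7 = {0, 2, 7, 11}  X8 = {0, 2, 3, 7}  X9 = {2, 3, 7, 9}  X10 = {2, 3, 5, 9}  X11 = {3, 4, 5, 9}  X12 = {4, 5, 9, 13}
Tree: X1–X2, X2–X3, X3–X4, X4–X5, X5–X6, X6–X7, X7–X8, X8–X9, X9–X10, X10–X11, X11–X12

No — vertex 10 appears in no bag.

A tree decomposition must satisfy three properties: every vertex lies in some bag; for every edge, both endpoints lie together in some bag; and for every vertex, the bags containing it form a connected subtree. Here vertex 10 appears in no bag, so the decomposition is invalid.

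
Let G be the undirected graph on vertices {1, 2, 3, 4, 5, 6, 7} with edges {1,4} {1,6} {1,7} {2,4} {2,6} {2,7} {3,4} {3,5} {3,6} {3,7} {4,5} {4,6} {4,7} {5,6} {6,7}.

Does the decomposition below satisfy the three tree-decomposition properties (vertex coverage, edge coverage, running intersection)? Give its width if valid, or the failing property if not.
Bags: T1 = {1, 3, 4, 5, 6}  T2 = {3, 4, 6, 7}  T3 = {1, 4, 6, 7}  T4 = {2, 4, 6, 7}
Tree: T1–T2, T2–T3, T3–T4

A tree decomposition must satisfy three properties: every vertex lies in some bag; for every edge, both endpoints lie together in some bag; and for every vertex, the bags containing it form a connected subtree. Here bags containing vertex 1 are not connected in the tree, so the decomposition is invalid.

No — bags containing vertex 1 are not connected in the tree.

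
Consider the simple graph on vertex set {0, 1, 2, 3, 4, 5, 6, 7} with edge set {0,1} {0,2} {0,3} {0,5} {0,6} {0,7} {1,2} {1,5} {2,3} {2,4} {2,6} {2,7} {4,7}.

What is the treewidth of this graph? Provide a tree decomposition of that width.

Treewidth 2.
Bags: B1 = {0, 1, 2}  B2 = {0, 2, 3}  B3 = {0, 1, 5}  B4 = {0, 2, 7}  B5 = {0, 2, 6}  B6 = {2, 4, 7}
Tree: B1–B2, B1–B3, B1–B4, B1–B5, B4–B6

Each bag holds 3 vertices, so the decomposition has width 2, which upper-bounds the treewidth. Conversely, {0, 1, 2} is a clique of size 3, and the vertices of any clique must share a bag in every tree decomposition; so some bag has ≥ 3 vertices and tw(G) ≥ 2. Combining the bounds, tw(G) = 2.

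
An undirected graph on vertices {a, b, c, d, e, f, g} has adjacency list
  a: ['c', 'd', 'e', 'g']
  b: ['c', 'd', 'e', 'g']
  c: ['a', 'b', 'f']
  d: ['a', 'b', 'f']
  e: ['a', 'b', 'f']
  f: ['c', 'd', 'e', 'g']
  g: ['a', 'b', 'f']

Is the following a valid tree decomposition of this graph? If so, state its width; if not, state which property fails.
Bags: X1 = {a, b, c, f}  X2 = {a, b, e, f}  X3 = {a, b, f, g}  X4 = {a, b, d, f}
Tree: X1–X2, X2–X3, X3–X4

Yes; width 3.

Every vertex of G appears in some bag (union = {a, b, c, d, e, f, g}); every edge is covered by a bag; and for each vertex v the set of bags containing v is connected in the bag tree. The decomposition is therefore valid. The largest bag has 4 vertices, so the width is 3.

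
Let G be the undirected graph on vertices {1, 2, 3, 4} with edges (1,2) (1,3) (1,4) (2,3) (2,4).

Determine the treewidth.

A width-2 tree decomposition is:
Bags: B1 = {1, 2, 3}  B2 = {1, 2, 4}
Tree: B1–B2
Every bag has size at most 3, so the width is 3 − 1 = 2 and tw(G) ≤ 2. On the other hand G contains the 3-clique {1, 2, 3}. A clique must lie in a single bag of any decomposition, so no decomposition can have width below 2. Therefore the treewidth is 2.

2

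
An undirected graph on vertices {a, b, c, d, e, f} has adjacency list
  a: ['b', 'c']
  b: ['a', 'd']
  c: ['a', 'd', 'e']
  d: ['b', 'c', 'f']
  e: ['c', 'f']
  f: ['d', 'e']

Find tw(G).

A width-2 tree decomposition is:
Bags: B1 = {a, b, d}  B2 = {a, c, d}  B3 = {c, d, f}  B4 = {c, e, f}
Tree: B1–B2, B2–B3, B3–B4
Every bag has size at most 3, so the width is 3 − 1 = 2 and tw(G) ≤ 2. Since b–a–c–d–b is a cycle in G, G is not acyclic. Forests are exactly the graphs of treewidth ≤ 1, so tw(G) ≥ 2. Combining the bounds, tw(G) = 2.

2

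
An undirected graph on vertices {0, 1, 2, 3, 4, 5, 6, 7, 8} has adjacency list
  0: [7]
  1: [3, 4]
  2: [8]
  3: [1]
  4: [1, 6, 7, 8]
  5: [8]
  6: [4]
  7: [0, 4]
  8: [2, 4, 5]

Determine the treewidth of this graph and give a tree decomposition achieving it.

Treewidth 1.
One optimal decomposition is:
Bags: B1 = {1, 4}  B2 = {1, 3}  B3 = {4, 7}  B4 = {4, 8}  B5 = {0, 7}  B6 = {4, 6}  B7 = {5, 8}  B8 = {2, 8}
Tree: B1–B2, B1–B3, B3–B4, B3–B5, B3–B6, B4–B7, B7–B8

The largest bag has 2 vertices, giving width 1; this decomposition certifies tw(G) ≤ 1. G has an edge, so its treewidth is at least 1. Combining the bounds, tw(G) = 1.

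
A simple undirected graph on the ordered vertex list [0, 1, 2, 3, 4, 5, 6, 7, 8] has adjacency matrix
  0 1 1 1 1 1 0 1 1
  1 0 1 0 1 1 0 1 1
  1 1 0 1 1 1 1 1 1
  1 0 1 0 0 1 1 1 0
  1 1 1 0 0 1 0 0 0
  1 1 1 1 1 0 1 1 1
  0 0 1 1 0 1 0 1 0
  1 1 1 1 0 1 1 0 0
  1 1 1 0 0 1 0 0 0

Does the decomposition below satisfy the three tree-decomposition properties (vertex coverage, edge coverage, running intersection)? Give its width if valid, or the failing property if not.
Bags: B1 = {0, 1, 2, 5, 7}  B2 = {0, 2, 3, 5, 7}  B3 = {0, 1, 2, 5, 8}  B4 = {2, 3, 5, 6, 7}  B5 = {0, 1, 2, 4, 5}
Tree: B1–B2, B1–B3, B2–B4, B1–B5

Vertex coverage: the bags together contain {0, 1, 2, 3, 4, 5, 6, 7, 8}, the full vertex set. Edge coverage: each edge of G has both endpoints in at least one bag. Running intersection: for every vertex, the bags containing it form a connected subtree. All three properties hold, so this is a valid tree decomposition of width max|bag| − 1 = 4, and hence tw(G) ≤ 4.

Yes; width 4.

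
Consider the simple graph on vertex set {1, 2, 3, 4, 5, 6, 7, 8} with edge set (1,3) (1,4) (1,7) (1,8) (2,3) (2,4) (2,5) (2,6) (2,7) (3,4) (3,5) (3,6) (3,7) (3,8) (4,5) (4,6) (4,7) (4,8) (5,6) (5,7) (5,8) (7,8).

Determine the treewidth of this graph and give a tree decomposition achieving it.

Each bag holds 5 vertices, so the decomposition has width 4, which upper-bounds the treewidth. On the other hand G contains the 5-clique {1, 3, 4, 7, 8}. A clique must lie in a single bag of any decomposition, so no decomposition can have width below 4. The upper and lower bounds meet at 4, so that is the treewidth.

Treewidth 4.
One such decomposition:
Bags: B1 = {2, 3, 4, 5, 6}  B2 = {2, 3, 4, 5, 7}  B3 = {3, 4, 5, 7, 8}  B4 = {1, 3, 4, 7, 8}
Tree: B1–B2, B2–B3, B3–B4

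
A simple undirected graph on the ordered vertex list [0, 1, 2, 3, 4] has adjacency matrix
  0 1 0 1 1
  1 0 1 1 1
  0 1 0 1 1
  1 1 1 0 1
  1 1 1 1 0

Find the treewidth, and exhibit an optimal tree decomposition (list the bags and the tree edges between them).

Each bag holds 4 vertices, so the decomposition has width 3, which upper-bounds the treewidth. On the other hand G contains the 4-clique {0, 1, 3, 4}. A clique must lie in a single bag of any decomposition, so no decomposition can have width below 3. The upper and lower bounds meet at 3, so that is the treewidth.

Treewidth 3.
One optimal decomposition is:
Bags: B1 = {0, 1, 3, 4}  B2 = {1, 2, 3, 4}
Tree: B1–B2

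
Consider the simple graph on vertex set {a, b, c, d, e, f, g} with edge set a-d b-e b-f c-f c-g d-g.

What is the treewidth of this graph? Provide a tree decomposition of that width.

Every bag has size at most 2, so the width is 2 − 1 = 1 and tw(G) ≤ 1. G has an edge, so its treewidth is at least 1. Combining the bounds, tw(G) = 1.

Treewidth 1.
One such decomposition:
Bags: B1 = {b, e}  B2 = {b, f}  B3 = {c, f}  B4 = {c, g}  B5 = {d, g}  B6 = {a, d}
Tree: B1–B2, B2–B3, B3–B4, B4–B5, B5–B6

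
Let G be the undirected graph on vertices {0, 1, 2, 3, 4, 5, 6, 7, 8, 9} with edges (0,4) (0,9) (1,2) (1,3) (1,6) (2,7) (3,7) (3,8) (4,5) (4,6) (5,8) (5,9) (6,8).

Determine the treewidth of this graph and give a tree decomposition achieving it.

The largest bag has 3 vertices, giving width 2; this decomposition certifies tw(G) ≤ 2. The edges 9–0–4–5–9 form a cycle, so G is not a tree and its treewidth is at least 2. Hence tw(G) = 2 exactly.

Treewidth 2.
Bags: B1 = {0, 5, 9}  B2 = {0, 4, 5}  B3 = {4, 5, 8}  B4 = {4, 6, 8}  B5 = {3, 6, 8}  B6 = {1, 3, 6}  B7 = {1, 3, 7}  B8 = {1, 2, 7}
Tree: B1–B2, B2–B3, B3–B4, B4–B5, B5–B6, B6–B7, B7–B8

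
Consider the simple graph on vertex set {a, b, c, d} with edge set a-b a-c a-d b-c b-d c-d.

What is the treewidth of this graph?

A width-3 tree decomposition is:
Bags: B1 = {a, b, c, d}
Tree: (single bag)
With just one bag of size 4, the width is 4 − 1 = 3, so tw(G) ≤ 3. For the lower bound, the 4 vertices {a, b, c, d} are pairwise adjacent, and any tree decomposition puts a clique entirely inside one bag — forcing width ≥ 3. Therefore the treewidth is 3.

3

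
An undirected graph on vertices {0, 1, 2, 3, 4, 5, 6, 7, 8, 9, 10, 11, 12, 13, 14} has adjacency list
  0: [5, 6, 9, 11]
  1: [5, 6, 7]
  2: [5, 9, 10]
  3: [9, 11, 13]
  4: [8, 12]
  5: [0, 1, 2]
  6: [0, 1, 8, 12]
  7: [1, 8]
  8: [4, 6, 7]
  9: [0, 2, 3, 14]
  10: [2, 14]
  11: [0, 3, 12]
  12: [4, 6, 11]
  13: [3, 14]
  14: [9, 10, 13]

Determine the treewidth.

A width-3 tree decomposition is:
Bags: B1 = {2, 10, 13, 14}  B2 = {2, 9, 13, 14}  B3 = {2, 3, 9, 13}  B4 = {2, 3, 5, 9}  B5 = {0, 3, 5, 9}  B6 = {0, 3, 5, 11}  B7 = {0, 1, 5, 11}  B8 = {0, 1, 6, 11}  B9 = {1, 6, 11, 12}  B10 = {1, 6, 7, 12}  B11 = {6, 7, 8, 12}  B12 = {4, 7, 8, 12}
Tree: B1–B2, B2–B3, B3–B4, B4–B5, B5–B6, B6–B7, B7–B8, B8–B9, B9–B10, B10–B11, B11–B12
Each bag holds 4 vertices, so the decomposition has width 3, which upper-bounds the treewidth. For the lower bound: the 4 vertex sets {10,13,14}, {2}, {9}, {0,3,5,11} are disjoint, each induces a connected subgraph, and every pair is joined by at least one edge of G. Contracting each set to a single vertex therefore yields K_{4} as a minor, and since treewidth is minor-monotone, tw(G) ≥ tw(K_{4}) = 3. Hence tw(G) = 3 exactly.

3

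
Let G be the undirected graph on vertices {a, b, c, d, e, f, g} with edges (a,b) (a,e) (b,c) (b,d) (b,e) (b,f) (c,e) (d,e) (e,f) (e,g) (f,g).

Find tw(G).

2

A width-2 tree decomposition is:
Bags: B1 = {b, e, f}  B2 = {e, f, g}  B3 = {b, c, e}  B4 = {a, b, e}  B5 = {b, d, e}
Tree: B1–B2, B1–B3, B1–B4, B1–B5
Each bag holds 3 vertices, so the decomposition has width 2, which upper-bounds the treewidth. Conversely, {e, f, g} is a clique of size 3, and the vertices of any clique must share a bag in every tree decomposition; so some bag has ≥ 3 vertices and tw(G) ≥ 2. Combining the bounds, tw(G) = 2.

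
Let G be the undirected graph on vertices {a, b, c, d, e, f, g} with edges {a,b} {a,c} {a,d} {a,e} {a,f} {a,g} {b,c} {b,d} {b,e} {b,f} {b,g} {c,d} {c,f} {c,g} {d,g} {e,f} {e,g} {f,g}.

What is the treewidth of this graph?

4

A width-4 tree decomposition is:
Bags: B1 = {a, b, c, f, g}  B2 = {a, b, e, f, g}  B3 = {a, b, c, d, g}
Tree: B1–B2, B1–B3
Each bag holds 5 vertices, so the decomposition has width 4, which upper-bounds the treewidth. On the other hand G contains the 5-clique {a, b, e, f, g}. A clique must lie in a single bag of any decomposition, so no decomposition can have width below 4. Therefore the treewidth is 4.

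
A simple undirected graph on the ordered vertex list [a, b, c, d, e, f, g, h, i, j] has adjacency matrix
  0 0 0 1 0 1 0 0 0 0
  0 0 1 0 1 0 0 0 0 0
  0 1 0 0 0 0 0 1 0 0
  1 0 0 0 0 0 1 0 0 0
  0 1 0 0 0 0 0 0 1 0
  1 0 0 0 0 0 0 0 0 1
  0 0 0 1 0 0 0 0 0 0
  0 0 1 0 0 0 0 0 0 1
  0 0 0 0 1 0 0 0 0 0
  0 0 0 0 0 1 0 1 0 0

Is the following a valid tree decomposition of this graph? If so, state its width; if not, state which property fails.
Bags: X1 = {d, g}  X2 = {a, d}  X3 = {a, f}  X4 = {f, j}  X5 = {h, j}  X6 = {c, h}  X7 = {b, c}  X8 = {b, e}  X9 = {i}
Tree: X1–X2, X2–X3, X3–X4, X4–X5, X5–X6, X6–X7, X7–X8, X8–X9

No — edge (e,i) lies in no bag.

A tree decomposition must satisfy three properties: every vertex lies in some bag; for every edge, both endpoints lie together in some bag; and for every vertex, the bags containing it form a connected subtree. Here edge (e,i) lies in no bag, so the decomposition is invalid.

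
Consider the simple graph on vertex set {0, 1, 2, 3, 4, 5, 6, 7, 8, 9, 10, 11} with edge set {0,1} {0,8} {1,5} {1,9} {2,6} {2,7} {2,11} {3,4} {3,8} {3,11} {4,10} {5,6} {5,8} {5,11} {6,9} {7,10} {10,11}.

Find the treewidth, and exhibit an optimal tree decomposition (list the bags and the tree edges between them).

The largest bag has 4 vertices, giving width 3; this decomposition certifies tw(G) ≤ 3. For the lower bound: the 4 vertex sets {4,7,10}, {3}, {11}, {2,5,6,8} are disjoint, each induces a connected subgraph, and every pair is joined by at least one edge of G. Contracting each set to a single vertex therefore yields K_{4} as a minor, and since treewidth is minor-monotone, tw(G) ≥ tw(K_{4}) = 3. Therefore the treewidth is 3.

Treewidth 3.
One such decomposition:
Bags: B1 = {3, 4, 7, 10}  B2 = {3, 7, 10, 11}  B3 = {2, 3, 7, 11}  B4 = {2, 3, 8, 11}  B5 = {2, 5, 8, 11}  B6 = {2, 5, 6, 8}  B7 = {0, 5, 6, 8}  B8 = {0, 1, 5, 6}  B9 = {0, 1, 6, 9}
Tree: B1–B2, B2–B3, B3–B4, B4–B5, B5–B6, B6–B7, B7–B8, B8–B9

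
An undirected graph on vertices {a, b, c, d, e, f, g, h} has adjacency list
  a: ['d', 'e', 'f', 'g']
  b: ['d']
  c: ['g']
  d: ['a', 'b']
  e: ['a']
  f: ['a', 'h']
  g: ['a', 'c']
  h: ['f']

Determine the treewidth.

1

A width-1 tree decomposition is:
Bags: B1 = {a, g}  B2 = {a, d}  B3 = {b, d}  B4 = {a, e}  B5 = {c, g}  B6 = {a, f}  B7 = {f, h}
Tree: B1–B2, B2–B3, B2–B4, B1–B5, B2–B6, B6–B7
The largest bag has 2 vertices, giving width 1; this decomposition certifies tw(G) ≤ 1. G has an edge, so its treewidth is at least 1. Therefore the treewidth is 1.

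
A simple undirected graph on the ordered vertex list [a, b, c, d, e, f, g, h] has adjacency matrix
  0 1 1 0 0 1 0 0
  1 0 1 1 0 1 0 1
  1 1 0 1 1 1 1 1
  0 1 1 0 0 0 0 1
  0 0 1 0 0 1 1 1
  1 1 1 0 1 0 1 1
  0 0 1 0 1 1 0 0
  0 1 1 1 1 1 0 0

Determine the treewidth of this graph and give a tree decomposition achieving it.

Treewidth 3.
One optimal decomposition is:
Bags: B1 = {b, c, f, h}  B2 = {c, e, f, h}  B3 = {c, e, f, g}  B4 = {b, c, d, h}  B5 = {a, b, c, f}
Tree: B1–B2, B2–B3, B1–B4, B1–B5

The largest bag has 4 vertices, giving width 3; this decomposition certifies tw(G) ≤ 3. On the other hand G contains the 4-clique {b, c, d, h}. A clique must lie in a single bag of any decomposition, so no decomposition can have width below 3. Combining the bounds, tw(G) = 3.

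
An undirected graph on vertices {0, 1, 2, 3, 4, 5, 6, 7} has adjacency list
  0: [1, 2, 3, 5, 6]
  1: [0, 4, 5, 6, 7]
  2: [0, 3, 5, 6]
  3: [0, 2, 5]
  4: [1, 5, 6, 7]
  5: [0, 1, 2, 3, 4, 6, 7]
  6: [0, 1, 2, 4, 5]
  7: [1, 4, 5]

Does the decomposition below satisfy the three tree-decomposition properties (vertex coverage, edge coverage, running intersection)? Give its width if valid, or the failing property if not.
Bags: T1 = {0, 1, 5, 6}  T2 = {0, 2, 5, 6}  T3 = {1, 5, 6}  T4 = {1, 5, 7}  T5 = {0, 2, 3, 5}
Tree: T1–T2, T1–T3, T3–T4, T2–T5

A tree decomposition must satisfy three properties: every vertex lies in some bag; for every edge, both endpoints lie together in some bag; and for every vertex, the bags containing it form a connected subtree. Here vertex 4 appears in no bag, so the decomposition is invalid.

No — vertex 4 appears in no bag.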